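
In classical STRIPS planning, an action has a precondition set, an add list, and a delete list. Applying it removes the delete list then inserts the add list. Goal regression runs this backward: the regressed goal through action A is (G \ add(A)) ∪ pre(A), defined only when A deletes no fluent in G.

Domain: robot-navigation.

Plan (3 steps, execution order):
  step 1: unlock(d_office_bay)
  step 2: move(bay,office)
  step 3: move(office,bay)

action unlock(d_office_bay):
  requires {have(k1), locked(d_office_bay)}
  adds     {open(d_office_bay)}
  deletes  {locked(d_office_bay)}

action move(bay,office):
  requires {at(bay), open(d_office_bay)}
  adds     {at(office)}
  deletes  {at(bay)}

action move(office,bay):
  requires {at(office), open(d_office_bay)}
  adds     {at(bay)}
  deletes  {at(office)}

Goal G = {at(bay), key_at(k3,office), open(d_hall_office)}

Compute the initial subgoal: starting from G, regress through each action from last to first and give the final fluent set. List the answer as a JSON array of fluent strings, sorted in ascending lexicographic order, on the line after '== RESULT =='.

Work backward from the goal:
  through step 3 (move(office,bay)): drop {at(bay)}, keep {key_at(k3,office), open(d_hall_office)}, require {at(office), open(d_office_bay)}
    → {at(office), key_at(k3,office), open(d_hall_office), open(d_office_bay)}
  through step 2 (move(bay,office)): drop {at(office)}, keep {key_at(k3,office), open(d_hall_office), open(d_office_bay)}, require {at(bay), open(d_office_bay)}
    → {at(bay), key_at(k3,office), open(d_hall_office), open(d_office_bay)}
  through step 1 (unlock(d_office_bay)): drop {open(d_office_bay)}, keep {at(bay), key_at(k3,office), open(d_hall_office)}, require {have(k1), locked(d_office_bay)}
    → {at(bay), have(k1), key_at(k3,office), locked(d_office_bay), open(d_hall_office)}

== RESULT ==
["at(bay)", "have(k1)", "key_at(k3,office)", "locked(d_office_bay)", "open(d_hall_office)"]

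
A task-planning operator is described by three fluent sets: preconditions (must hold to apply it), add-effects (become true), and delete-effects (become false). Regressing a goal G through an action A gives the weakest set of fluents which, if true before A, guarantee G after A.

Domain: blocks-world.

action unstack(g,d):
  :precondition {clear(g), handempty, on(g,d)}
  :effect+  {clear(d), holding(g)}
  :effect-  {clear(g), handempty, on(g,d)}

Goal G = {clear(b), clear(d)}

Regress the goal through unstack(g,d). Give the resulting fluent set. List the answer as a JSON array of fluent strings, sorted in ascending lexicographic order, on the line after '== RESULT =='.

Regress:
  G ∩ del = {}  (empty — regression defined)
  G \ add = {clear(b), clear(d)} \ {clear(d), holding(g)} = {clear(b)}
  ∪ pre   = {clear(b)} ∪ {clear(g), handempty, on(g,d)}
          = {clear(b), clear(g), handempty, on(g,d)}

== RESULT ==
["clear(b)", "clear(g)", "handempty", "on(g,d)"]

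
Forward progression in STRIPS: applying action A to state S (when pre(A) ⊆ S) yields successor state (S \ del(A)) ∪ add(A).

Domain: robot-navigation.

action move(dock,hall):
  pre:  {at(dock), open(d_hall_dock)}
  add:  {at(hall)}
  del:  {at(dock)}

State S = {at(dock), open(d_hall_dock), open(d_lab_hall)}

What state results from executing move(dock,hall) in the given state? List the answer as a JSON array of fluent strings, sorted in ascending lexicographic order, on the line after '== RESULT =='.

Progress:
  pre ⊆ S: {at(dock), open(d_hall_dock)} ⊆ S  — applicable
  S \ del = {open(d_hall_dock), open(d_lab_hall)}
  ∪ add   = {at(hall), open(d_hall_dock), open(d_lab_hall)}

== RESULT ==
["at(hall)", "open(d_hall_dock)", "open(d_lab_hall)"]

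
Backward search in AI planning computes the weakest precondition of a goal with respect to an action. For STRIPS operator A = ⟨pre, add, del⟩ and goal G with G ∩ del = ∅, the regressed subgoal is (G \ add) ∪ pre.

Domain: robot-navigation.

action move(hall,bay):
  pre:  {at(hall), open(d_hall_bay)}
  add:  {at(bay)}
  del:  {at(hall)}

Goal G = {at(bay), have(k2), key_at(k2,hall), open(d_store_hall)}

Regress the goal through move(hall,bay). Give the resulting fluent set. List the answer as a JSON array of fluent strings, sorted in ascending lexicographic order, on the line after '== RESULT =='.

Regress:
  G ∩ del = {}  (empty — regression defined)
  G \ add = {at(bay), have(k2), key_at(k2,hall), open(d_store_hall)} \ {at(bay)} = {have(k2), key_at(k2,hall), open(d_store_hall)}
  ∪ pre   = {have(k2), key_at(k2,hall), open(d_store_hall)} ∪ {at(hall), open(d_hall_bay)}
          = {at(hall), have(k2), key_at(k2,hall), open(d_hall_bay), open(d_store_hall)}

== RESULT ==
["at(hall)", "have(k2)", "key_at(k2,hall)", "open(d_hall_bay)", "open(d_store_hall)"]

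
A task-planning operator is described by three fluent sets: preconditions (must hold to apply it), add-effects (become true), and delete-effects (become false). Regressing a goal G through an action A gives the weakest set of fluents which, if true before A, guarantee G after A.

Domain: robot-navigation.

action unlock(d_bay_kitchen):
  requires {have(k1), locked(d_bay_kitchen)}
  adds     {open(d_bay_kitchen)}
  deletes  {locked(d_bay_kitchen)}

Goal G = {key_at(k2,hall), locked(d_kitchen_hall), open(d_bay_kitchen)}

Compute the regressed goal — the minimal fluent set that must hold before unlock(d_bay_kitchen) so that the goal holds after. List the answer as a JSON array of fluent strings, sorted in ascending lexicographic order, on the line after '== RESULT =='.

Regress:
  G ∩ del = {}  (empty — regression defined)
  G \ add = {key_at(k2,hall), locked(d_kitchen_hall), open(d_bay_kitchen)} \ {open(d_bay_kitchen)} = {key_at(k2,hall), locked(d_kitchen_hall)}
  ∪ pre   = {key_at(k2,hall), locked(d_kitchen_hall)} ∪ {have(k1), locked(d_bay_kitchen)}
          = {have(k1), key_at(k2,hall), locked(d_bay_kitchen), locked(d_kitchen_hall)}

== RESULT ==
["have(k1)", "key_at(k2,hall)", "locked(d_bay_kitchen)", "locked(d_kitchen_hall)"]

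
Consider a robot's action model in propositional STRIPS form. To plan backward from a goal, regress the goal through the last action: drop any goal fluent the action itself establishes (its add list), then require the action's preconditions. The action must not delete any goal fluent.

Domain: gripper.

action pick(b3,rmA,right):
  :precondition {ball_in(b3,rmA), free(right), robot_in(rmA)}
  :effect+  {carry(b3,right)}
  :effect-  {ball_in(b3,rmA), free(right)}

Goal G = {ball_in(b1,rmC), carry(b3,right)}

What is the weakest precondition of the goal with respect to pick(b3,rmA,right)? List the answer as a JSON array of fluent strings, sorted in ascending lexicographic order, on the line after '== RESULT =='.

Regress:
  G ∩ del = {}  (empty — regression defined)
  G \ add = {ball_in(b1,rmC), carry(b3,right)} \ {carry(b3,right)} = {ball_in(b1,rmC)}
  ∪ pre   = {ball_in(b1,rmC)} ∪ {ball_in(b3,rmA), free(right), robot_in(rmA)}
          = {ball_in(b1,rmC), ball_in(b3,rmA), free(right), robot_in(rmA)}

== RESULT ==
["ball_in(b1,rmC)", "ball_in(b3,rmA)", "free(right)", "robot_in(rmA)"]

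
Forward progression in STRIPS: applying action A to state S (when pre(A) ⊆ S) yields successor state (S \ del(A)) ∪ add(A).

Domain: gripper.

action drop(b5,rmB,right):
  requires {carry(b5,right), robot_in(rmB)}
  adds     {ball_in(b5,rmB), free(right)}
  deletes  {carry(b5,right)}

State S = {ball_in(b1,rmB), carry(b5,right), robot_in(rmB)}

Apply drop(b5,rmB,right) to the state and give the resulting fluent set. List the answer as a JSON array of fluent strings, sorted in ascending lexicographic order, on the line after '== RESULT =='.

Compute (S \ del) ∪ add:
  pre ⊆ S: {carry(b5,right), robot_in(rmB)} ⊆ S  — applicable
  S \ del = {ball_in(b1,rmB), robot_in(rmB)}
  ∪ add   = {ball_in(b1,rmB), ball_in(b5,rmB), free(right), robot_in(rmB)}

== RESULT ==
["ball_in(b1,rmB)", "ball_in(b5,rmB)", "free(right)", "robot_in(rmB)"]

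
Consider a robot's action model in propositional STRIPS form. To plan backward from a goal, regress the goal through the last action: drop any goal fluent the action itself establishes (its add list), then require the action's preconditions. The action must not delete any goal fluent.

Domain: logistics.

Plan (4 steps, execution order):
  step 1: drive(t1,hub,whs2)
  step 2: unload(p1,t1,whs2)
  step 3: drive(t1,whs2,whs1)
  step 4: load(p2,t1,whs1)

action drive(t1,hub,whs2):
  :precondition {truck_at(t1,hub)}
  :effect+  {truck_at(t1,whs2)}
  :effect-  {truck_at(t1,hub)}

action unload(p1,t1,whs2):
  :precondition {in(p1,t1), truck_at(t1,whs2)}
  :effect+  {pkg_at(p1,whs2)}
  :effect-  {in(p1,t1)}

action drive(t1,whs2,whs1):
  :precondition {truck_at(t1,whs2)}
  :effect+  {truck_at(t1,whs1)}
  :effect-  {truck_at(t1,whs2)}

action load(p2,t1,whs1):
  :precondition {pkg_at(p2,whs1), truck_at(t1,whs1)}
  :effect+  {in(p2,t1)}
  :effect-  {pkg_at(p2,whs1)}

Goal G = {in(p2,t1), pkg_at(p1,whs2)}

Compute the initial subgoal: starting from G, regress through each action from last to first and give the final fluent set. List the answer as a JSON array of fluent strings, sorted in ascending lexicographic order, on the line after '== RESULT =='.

Work backward from the goal:
  through step 4 (load(p2,t1,whs1)): drop {in(p2,t1)}, keep {pkg_at(p1,whs2)}, require {pkg_at(p2,whs1), truck_at(t1,whs1)}
    → {pkg_at(p1,whs2), pkg_at(p2,whs1), truck_at(t1,whs1)}
  through step 3 (drive(t1,whs2,whs1)): drop {truck_at(t1,whs1)}, keep {pkg_at(p1,whs2), pkg_at(p2,whs1)}, require {truck_at(t1,whs2)}
    → {pkg_at(p1,whs2), pkg_at(p2,whs1), truck_at(t1,whs2)}
  through step 2 (unload(p1,t1,whs2)): drop {pkg_at(p1,whs2)}, keep {pkg_at(p2,whs1), truck_at(t1,whs2)}, require {in(p1,t1), truck_at(t1,whs2)}
    → {in(p1,t1), pkg_at(p2,whs1), truck_at(t1,whs2)}
  through step 1 (drive(t1,hub,whs2)): drop {truck_at(t1,whs2)}, keep {in(p1,t1), pkg_at(p2,whs1)}, require {truck_at(t1,hub)}
    → {in(p1,t1), pkg_at(p2,whs1), truck_at(t1,hub)}

== RESULT ==
["in(p1,t1)", "pkg_at(p2,whs1)", "truck_at(t1,hub)"]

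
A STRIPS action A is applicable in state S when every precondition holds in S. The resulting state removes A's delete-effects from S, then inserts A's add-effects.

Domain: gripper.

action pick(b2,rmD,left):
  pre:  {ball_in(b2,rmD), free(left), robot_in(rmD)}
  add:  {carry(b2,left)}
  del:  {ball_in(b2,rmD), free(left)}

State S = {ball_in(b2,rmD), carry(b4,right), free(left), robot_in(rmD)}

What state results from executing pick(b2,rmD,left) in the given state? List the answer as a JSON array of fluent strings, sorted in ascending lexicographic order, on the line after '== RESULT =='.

Progress:
  pre ⊆ S: {ball_in(b2,rmD), free(left), robot_in(rmD)} ⊆ S  — applicable
  S \ del = {carry(b4,right), robot_in(rmD)}
  ∪ add   = {carry(b2,left), carry(b4,right), robot_in(rmD)}

== RESULT ==
["carry(b2,left)", "carry(b4,right)", "robot_in(rmD)"]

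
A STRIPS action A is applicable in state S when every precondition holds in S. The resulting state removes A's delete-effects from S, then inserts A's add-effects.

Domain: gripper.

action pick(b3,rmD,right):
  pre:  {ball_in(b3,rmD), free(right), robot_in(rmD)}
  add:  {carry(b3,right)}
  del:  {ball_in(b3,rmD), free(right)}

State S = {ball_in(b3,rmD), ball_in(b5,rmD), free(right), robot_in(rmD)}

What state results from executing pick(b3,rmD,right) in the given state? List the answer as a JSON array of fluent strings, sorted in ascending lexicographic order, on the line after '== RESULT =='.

Compute (S \ del) ∪ add:
  pre ⊆ S: {ball_in(b3,rmD), free(right), robot_in(rmD)} ⊆ S  — applicable
  S \ del = {ball_in(b5,rmD), robot_in(rmD)}
  ∪ add   = {ball_in(b5,rmD), carry(b3,right), robot_in(rmD)}

== RESULT ==
["ball_in(b5,rmD)", "carry(b3,right)", "robot_in(rmD)"]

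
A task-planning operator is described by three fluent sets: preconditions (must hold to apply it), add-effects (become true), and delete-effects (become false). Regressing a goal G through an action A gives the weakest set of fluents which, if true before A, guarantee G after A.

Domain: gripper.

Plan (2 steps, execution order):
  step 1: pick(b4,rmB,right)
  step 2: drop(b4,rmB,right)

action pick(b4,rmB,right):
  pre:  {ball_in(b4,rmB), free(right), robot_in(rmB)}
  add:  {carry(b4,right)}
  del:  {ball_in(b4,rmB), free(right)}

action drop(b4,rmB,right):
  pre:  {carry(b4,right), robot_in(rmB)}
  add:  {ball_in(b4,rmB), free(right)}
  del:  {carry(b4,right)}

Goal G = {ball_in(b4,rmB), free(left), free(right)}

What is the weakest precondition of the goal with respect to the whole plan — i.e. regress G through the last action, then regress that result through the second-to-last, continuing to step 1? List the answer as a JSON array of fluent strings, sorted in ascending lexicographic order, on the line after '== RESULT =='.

Regress step by step:
  through step 2 (drop(b4,rmB,right)): drop {ball_in(b4,rmB), free(right)}, keep {free(left)}, require {carry(b4,right), robot_in(rmB)}
    → {carry(b4,right), free(left), robot_in(rmB)}
  through step 1 (pick(b4,rmB,right)): drop {carry(b4,right)}, keep {free(left), robot_in(rmB)}, require {ball_in(b4,rmB), free(right), robot_in(rmB)}
    → {ball_in(b4,rmB), free(left), free(right), robot_in(rmB)}

== RESULT ==
["ball_in(b4,rmB)", "free(left)", "free(right)", "robot_in(rmB)"]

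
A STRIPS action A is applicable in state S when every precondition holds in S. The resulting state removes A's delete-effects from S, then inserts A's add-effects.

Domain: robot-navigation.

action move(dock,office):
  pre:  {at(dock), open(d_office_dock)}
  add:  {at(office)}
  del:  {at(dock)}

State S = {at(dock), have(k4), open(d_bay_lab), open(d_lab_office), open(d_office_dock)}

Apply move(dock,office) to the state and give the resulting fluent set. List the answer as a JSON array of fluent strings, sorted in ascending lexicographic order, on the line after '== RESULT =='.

Compute (S \ del) ∪ add:
  pre ⊆ S: {at(dock), open(d_office_dock)} ⊆ S  — applicable
  S \ del = {have(k4), open(d_bay_lab), open(d_lab_office), open(d_office_dock)}
  ∪ add   = {at(office), have(k4), open(d_bay_lab), open(d_lab_office), open(d_office_dock)}

== RESULT ==
["at(office)", "have(k4)", "open(d_bay_lab)", "open(d_lab_office)", "open(d_office_dock)"]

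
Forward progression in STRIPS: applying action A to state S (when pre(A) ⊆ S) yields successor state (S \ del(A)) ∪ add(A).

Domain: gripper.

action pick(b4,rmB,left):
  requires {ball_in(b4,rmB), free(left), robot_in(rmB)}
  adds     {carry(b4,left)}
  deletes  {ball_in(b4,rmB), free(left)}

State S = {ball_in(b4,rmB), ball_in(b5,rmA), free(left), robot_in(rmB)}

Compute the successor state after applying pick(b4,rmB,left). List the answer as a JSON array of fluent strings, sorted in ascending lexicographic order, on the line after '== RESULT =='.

Compute (S \ del) ∪ add:
  pre ⊆ S: {ball_in(b4,rmB), free(left), robot_in(rmB)} ⊆ S  — applicable
  S \ del = {ball_in(b5,rmA), robot_in(rmB)}
  ∪ add   = {ball_in(b5,rmA), carry(b4,left), robot_in(rmB)}

== RESULT ==
["ball_in(b5,rmA)", "carry(b4,left)", "robot_in(rmB)"]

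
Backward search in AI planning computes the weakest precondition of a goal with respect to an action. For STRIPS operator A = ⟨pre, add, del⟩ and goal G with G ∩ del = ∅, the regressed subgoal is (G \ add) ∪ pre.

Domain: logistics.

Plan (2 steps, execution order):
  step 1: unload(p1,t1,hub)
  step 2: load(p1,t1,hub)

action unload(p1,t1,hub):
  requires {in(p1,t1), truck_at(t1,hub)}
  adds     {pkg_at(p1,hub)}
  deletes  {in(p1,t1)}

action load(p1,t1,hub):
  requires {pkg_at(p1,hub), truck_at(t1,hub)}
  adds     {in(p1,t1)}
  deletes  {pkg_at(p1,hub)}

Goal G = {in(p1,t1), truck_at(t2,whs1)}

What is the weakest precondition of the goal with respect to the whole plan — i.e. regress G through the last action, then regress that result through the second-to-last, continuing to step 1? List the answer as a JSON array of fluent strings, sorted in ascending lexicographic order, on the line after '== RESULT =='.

Regress step by step:
  through step 2 (load(p1,t1,hub)): drop {in(p1,t1)}, keep {truck_at(t2,whs1)}, require {pkg_at(p1,hub), truck_at(t1,hub)}
    → {pkg_at(p1,hub), truck_at(t1,hub), truck_at(t2,whs1)}
  through step 1 (unload(p1,t1,hub)): drop {pkg_at(p1,hub)}, keep {truck_at(t1,hub), truck_at(t2,whs1)}, require {in(p1,t1), truck_at(t1,hub)}
    → {in(p1,t1), truck_at(t1,hub), truck_at(t2,whs1)}

== RESULT ==
["in(p1,t1)", "truck_at(t1,hub)", "truck_at(t2,whs1)"]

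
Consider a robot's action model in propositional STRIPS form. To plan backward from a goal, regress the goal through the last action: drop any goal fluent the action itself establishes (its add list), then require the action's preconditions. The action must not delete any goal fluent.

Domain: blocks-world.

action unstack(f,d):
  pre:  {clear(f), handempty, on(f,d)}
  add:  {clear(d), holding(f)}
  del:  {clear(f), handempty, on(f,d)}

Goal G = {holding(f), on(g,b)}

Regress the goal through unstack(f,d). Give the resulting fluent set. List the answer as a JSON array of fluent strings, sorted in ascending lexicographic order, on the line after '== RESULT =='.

Regress:
  G ∩ del = {}  (empty — regression defined)
  G \ add = {holding(f), on(g,b)} \ {clear(d), holding(f)} = {on(g,b)}
  ∪ pre   = {on(g,b)} ∪ {clear(f), handempty, on(f,d)}
          = {clear(f), handempty, on(f,d), on(g,b)}

== RESULT ==
["clear(f)", "handempty", "on(f,d)", "on(g,b)"]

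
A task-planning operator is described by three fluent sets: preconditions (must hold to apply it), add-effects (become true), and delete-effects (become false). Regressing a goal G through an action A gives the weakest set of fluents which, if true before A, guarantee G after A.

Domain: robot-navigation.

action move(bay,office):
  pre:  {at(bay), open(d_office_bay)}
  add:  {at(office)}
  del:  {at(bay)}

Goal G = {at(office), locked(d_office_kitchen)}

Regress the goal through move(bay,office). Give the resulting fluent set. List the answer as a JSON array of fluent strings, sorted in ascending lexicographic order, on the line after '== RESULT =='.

Regress:
  G ∩ del = {}  (empty — regression defined)
  G \ add = {at(office), locked(d_office_kitchen)} \ {at(office)} = {locked(d_office_kitchen)}
  ∪ pre   = {locked(d_office_kitchen)} ∪ {at(bay), open(d_office_bay)}
          = {at(bay), locked(d_office_kitchen), open(d_office_bay)}

== RESULT ==
["at(bay)", "locked(d_office_kitchen)", "open(d_office_bay)"]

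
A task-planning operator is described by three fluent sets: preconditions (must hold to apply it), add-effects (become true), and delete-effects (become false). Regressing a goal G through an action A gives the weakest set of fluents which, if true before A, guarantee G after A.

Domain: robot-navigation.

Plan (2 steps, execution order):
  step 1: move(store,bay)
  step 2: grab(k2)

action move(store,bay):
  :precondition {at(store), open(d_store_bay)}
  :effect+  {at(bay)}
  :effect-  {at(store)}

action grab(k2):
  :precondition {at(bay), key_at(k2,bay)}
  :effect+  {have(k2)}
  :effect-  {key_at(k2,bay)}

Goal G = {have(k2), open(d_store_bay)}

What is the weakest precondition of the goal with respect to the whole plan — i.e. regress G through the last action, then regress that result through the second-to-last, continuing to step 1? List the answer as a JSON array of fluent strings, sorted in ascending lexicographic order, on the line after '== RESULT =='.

Work backward from the goal:
  through step 2 (grab(k2)): drop {have(k2)}, keep {open(d_store_bay)}, require {at(bay), key_at(k2,bay)}
    → {at(bay), key_at(k2,bay), open(d_store_bay)}
  through step 1 (move(store,bay)): drop {at(bay)}, keep {key_at(k2,bay), open(d_store_bay)}, require {at(store), open(d_store_bay)}
    → {at(store), key_at(k2,bay), open(d_store_bay)}

== RESULT ==
["at(store)", "key_at(k2,bay)", "open(d_store_bay)"]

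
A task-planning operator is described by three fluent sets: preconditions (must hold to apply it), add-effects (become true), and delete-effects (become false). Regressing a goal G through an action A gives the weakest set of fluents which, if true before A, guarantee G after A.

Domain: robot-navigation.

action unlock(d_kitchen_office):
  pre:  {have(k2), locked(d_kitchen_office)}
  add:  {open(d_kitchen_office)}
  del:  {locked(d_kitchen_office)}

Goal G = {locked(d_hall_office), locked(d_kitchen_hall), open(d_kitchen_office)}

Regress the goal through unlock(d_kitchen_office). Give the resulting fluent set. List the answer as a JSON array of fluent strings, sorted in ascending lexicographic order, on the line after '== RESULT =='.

Regress:
  G ∩ del = {}  (empty — regression defined)
  G \ add = {locked(d_hall_office), locked(d_kitchen_hall), open(d_kitchen_office)} \ {open(d_kitchen_office)} = {locked(d_hall_office), locked(d_kitchen_hall)}
  ∪ pre   = {locked(d_hall_office), locked(d_kitchen_hall)} ∪ {have(k2), locked(d_kitchen_office)}
          = {have(k2), locked(d_hall_office), locked(d_kitchen_hall), locked(d_kitchen_office)}

== RESULT ==
["have(k2)", "locked(d_hall_office)", "locked(d_kitchen_hall)", "locked(d_kitchen_office)"]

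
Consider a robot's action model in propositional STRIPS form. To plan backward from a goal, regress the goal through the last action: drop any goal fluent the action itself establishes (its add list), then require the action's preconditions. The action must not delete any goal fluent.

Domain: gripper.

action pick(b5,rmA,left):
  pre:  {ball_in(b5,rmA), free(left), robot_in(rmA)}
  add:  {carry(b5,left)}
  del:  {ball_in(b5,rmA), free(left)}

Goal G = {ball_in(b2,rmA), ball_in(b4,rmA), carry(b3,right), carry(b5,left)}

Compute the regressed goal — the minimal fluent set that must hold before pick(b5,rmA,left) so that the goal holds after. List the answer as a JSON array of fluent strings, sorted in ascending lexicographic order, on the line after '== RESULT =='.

Compute (G \ add) ∪ pre:
  G ∩ del = {}  (empty — regression defined)
  G \ add = {ball_in(b2,rmA), ball_in(b4,rmA), carry(b3,right), carry(b5,left)} \ {carry(b5,left)} = {ball_in(b2,rmA), ball_in(b4,rmA), carry(b3,right)}
  ∪ pre   = {ball_in(b2,rmA), ball_in(b4,rmA), carry(b3,right)} ∪ {ball_in(b5,rmA), free(left), robot_in(rmA)}
          = {ball_in(b2,rmA), ball_in(b4,rmA), ball_in(b5,rmA), carry(b3,right), free(left), robot_in(rmA)}

== RESULT ==
["ball_in(b2,rmA)", "ball_in(b4,rmA)", "ball_in(b5,rmA)", "carry(b3,right)", "free(left)", "robot_in(rmA)"]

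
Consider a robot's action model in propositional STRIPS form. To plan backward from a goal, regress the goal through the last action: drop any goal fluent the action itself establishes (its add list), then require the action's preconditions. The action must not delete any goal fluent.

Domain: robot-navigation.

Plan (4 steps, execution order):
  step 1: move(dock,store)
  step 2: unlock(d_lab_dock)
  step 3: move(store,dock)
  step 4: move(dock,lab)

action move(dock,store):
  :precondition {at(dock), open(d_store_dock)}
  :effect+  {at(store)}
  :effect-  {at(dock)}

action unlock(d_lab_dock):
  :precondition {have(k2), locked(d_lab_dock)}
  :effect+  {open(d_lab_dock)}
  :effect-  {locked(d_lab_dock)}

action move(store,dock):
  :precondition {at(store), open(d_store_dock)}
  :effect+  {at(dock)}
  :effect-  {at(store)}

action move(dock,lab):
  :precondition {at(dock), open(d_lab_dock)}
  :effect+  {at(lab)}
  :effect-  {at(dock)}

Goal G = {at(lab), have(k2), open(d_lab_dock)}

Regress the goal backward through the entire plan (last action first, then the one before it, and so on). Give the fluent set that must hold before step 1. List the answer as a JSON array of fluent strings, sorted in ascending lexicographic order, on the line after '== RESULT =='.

Work backward from the goal:
  through step 4 (move(dock,lab)): drop {at(lab)}, keep {have(k2), open(d_lab_dock)}, require {at(dock), open(d_lab_dock)}
    → {at(dock), have(k2), open(d_lab_dock)}
  through step 3 (move(store,dock)): drop {at(dock)}, keep {have(k2), open(d_lab_dock)}, require {at(store), open(d_store_dock)}
    → {at(store), have(k2), open(d_lab_dock), open(d_store_dock)}
  through step 2 (unlock(d_lab_dock)): drop {open(d_lab_dock)}, keep {at(store), have(k2), open(d_store_dock)}, require {have(k2), locked(d_lab_dock)}
    → {at(store), have(k2), locked(d_lab_dock), open(d_store_dock)}
  through step 1 (move(dock,store)): drop {at(store)}, keep {have(k2), locked(d_lab_dock), open(d_store_dock)}, require {at(dock), open(d_store_dock)}
    → {at(dock), have(k2), locked(d_lab_dock), open(d_store_dock)}

== RESULT ==
["at(dock)", "have(k2)", "locked(d_lab_dock)", "open(d_store_dock)"]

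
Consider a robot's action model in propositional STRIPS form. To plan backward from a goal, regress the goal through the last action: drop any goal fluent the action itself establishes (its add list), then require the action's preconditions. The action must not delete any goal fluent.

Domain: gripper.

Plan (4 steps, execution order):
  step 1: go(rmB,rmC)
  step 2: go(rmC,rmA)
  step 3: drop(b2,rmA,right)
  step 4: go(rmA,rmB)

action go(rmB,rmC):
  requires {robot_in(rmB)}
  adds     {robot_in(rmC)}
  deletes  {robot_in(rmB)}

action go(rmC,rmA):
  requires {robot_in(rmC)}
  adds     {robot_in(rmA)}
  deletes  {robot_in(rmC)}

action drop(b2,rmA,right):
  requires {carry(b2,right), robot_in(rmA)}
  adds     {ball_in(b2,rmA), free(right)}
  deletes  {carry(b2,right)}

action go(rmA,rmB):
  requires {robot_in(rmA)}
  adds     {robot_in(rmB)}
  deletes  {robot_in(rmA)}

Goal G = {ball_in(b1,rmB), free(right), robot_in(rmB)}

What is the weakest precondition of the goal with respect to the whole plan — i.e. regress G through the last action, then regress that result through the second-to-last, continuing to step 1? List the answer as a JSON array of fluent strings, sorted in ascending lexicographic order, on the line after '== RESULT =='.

Regress step by step:
  through step 4 (go(rmA,rmB)): drop {robot_in(rmB)}, keep {ball_in(b1,rmB), free(right)}, require {robot_in(rmA)}
    → {ball_in(b1,rmB), free(right), robot_in(rmA)}
  through step 3 (drop(b2,rmA,right)): drop {free(right)}, keep {ball_in(b1,rmB), robot_in(rmA)}, require {carry(b2,right), robot_in(rmA)}
    → {ball_in(b1,rmB), carry(b2,right), robot_in(rmA)}
  through step 2 (go(rmC,rmA)): drop {robot_in(rmA)}, keep {ball_in(b1,rmB), carry(b2,right)}, require {robot_in(rmC)}
    → {ball_in(b1,rmB), carry(b2,right), robot_in(rmC)}
  through step 1 (go(rmB,rmC)): drop {robot_in(rmC)}, keep {ball_in(b1,rmB), carry(b2,right)}, require {robot_in(rmB)}
    → {ball_in(b1,rmB), carry(b2,right), robot_in(rmB)}

== RESULT ==
["ball_in(b1,rmB)", "carry(b2,right)", "robot_in(rmB)"]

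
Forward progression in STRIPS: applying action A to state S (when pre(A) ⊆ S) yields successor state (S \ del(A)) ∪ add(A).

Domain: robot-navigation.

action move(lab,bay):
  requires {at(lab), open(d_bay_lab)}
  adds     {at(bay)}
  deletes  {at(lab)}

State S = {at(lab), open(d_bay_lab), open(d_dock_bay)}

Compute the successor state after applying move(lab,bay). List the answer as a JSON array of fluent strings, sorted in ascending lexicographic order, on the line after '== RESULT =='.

Progress:
  pre ⊆ S: {at(lab), open(d_bay_lab)} ⊆ S  — applicable
  S \ del = {open(d_bay_lab), open(d_dock_bay)}
  ∪ add   = {at(bay), open(d_bay_lab), open(d_dock_bay)}

== RESULT ==
["at(bay)", "open(d_bay_lab)", "open(d_dock_bay)"]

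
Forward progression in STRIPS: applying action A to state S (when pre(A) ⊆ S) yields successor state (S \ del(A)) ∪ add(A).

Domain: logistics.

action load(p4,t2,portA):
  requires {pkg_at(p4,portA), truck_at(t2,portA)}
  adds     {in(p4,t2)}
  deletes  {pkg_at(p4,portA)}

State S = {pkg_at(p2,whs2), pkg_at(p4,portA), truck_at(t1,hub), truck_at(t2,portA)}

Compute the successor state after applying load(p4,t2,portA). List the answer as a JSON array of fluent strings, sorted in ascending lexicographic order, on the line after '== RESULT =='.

Progress:
  pre ⊆ S: {pkg_at(p4,portA), truck_at(t2,portA)} ⊆ S  — applicable
  S \ del = {pkg_at(p2,whs2), truck_at(t1,hub), truck_at(t2,portA)}
  ∪ add   = {in(p4,t2), pkg_at(p2,whs2), truck_at(t1,hub), truck_at(t2,portA)}

== RESULT ==
["in(p4,t2)", "pkg_at(p2,whs2)", "truck_at(t1,hub)", "truck_at(t2,portA)"]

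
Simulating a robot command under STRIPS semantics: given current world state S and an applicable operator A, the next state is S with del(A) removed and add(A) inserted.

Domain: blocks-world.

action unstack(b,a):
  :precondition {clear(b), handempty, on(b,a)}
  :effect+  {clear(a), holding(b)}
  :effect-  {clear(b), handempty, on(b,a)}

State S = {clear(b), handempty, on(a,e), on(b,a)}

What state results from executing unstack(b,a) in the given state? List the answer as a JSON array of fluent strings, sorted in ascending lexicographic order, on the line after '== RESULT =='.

Compute (S \ del) ∪ add:
  pre ⊆ S: {clear(b), handempty, on(b,a)} ⊆ S  — applicable
  S \ del = {on(a,e)}
  ∪ add   = {clear(a), holding(b), on(a,e)}

== RESULT ==
["clear(a)", "holding(b)", "on(a,e)"]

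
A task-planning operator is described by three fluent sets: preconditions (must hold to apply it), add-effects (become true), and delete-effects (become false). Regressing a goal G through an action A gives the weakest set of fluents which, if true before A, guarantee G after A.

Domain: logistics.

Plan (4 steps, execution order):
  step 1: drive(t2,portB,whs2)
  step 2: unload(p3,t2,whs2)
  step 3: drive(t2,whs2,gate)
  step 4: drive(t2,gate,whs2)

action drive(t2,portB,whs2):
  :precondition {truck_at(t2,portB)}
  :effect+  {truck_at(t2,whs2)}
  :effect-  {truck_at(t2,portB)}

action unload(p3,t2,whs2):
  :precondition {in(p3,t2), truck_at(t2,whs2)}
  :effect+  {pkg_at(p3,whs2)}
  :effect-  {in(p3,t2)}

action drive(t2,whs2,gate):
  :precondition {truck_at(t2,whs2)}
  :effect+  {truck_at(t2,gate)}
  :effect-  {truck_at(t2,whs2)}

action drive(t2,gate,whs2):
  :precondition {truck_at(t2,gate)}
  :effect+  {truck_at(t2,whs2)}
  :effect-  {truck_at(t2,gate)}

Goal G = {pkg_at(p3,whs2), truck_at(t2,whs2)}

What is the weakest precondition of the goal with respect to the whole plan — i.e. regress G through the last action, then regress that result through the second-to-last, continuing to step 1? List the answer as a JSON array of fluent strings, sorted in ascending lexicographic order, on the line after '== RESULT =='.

Work backward from the goal:
  through step 4 (drive(t2,gate,whs2)): drop {truck_at(t2,whs2)}, keep {pkg_at(p3,whs2)}, require {truck_at(t2,gate)}
    → {pkg_at(p3,whs2), truck_at(t2,gate)}
  through step 3 (drive(t2,whs2,gate)): drop {truck_at(t2,gate)}, keep {pkg_at(p3,whs2)}, require {truck_at(t2,whs2)}
    → {pkg_at(p3,whs2), truck_at(t2,whs2)}
  through step 2 (unload(p3,t2,whs2)): drop {pkg_at(p3,whs2)}, keep {truck_at(t2,whs2)}, require {in(p3,t2), truck_at(t2,whs2)}
    → {in(p3,t2), truck_at(t2,whs2)}
  through step 1 (drive(t2,portB,whs2)): drop {truck_at(t2,whs2)}, keep {in(p3,t2)}, require {truck_at(t2,portB)}
    → {in(p3,t2), truck_at(t2,portB)}

== RESULT ==
["in(p3,t2)", "truck_at(t2,portB)"]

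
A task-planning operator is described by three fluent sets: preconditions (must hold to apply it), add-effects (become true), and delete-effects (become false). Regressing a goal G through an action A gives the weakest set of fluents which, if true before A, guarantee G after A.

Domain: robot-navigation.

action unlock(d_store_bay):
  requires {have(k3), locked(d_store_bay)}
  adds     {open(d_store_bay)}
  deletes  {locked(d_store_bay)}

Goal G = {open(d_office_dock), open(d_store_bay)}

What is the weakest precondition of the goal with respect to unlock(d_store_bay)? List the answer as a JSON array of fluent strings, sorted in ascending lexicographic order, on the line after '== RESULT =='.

Compute (G \ add) ∪ pre:
  G ∩ del = {}  (empty — regression defined)
  G \ add = {open(d_office_dock), open(d_store_bay)} \ {open(d_store_bay)} = {open(d_office_dock)}
  ∪ pre   = {open(d_office_dock)} ∪ {have(k3), locked(d_store_bay)}
          = {have(k3), locked(d_store_bay), open(d_office_dock)}

== RESULT ==
["have(k3)", "locked(d_store_bay)", "open(d_office_dock)"]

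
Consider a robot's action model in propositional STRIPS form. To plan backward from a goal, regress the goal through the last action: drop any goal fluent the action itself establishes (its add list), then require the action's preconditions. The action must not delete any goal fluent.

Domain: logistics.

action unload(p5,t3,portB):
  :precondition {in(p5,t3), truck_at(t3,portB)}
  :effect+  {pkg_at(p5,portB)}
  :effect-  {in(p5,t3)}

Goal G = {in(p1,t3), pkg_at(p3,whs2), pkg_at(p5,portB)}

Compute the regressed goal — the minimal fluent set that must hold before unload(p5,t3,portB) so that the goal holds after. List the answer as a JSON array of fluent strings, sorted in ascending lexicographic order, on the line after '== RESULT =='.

Compute (G \ add) ∪ pre:
  G ∩ del = {}  (empty — regression defined)
  G \ add = {in(p1,t3), pkg_at(p3,whs2), pkg_at(p5,portB)} \ {pkg_at(p5,portB)} = {in(p1,t3), pkg_at(p3,whs2)}
  ∪ pre   = {in(p1,t3), pkg_at(p3,whs2)} ∪ {in(p5,t3), truck_at(t3,portB)}
          = {in(p1,t3), in(p5,t3), pkg_at(p3,whs2), truck_at(t3,portB)}

== RESULT ==
["in(p1,t3)", "in(p5,t3)", "pkg_at(p3,whs2)", "truck_at(t3,portB)"]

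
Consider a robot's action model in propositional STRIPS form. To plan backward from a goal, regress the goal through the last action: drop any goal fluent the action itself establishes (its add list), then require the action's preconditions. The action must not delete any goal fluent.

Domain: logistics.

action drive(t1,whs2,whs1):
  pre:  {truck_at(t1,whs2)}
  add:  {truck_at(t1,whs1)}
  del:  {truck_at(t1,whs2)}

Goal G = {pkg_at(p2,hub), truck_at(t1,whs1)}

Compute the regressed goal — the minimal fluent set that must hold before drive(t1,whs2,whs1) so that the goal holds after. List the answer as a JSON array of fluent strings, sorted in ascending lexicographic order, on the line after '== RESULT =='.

Regress:
  G ∩ del = {}  (empty — regression defined)
  G \ add = {pkg_at(p2,hub), truck_at(t1,whs1)} \ {truck_at(t1,whs1)} = {pkg_at(p2,hub)}
  ∪ pre   = {pkg_at(p2,hub)} ∪ {truck_at(t1,whs2)}
          = {pkg_at(p2,hub), truck_at(t1,whs2)}

== RESULT ==
["pkg_at(p2,hub)", "truck_at(t1,whs2)"]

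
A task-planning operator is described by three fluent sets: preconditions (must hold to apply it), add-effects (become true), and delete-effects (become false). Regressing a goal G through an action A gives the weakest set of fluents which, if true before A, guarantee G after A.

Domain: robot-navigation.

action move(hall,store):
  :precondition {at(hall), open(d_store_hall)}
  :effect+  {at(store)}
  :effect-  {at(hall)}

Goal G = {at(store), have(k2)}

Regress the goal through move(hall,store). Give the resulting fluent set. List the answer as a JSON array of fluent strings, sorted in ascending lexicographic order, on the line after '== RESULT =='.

Regress:
  G ∩ del = {}  (empty — regression defined)
  G \ add = {at(store), have(k2)} \ {at(store)} = {have(k2)}
  ∪ pre   = {have(k2)} ∪ {at(hall), open(d_store_hall)}
          = {at(hall), have(k2), open(d_store_hall)}

== RESULT ==
["at(hall)", "have(k2)", "open(d_store_hall)"]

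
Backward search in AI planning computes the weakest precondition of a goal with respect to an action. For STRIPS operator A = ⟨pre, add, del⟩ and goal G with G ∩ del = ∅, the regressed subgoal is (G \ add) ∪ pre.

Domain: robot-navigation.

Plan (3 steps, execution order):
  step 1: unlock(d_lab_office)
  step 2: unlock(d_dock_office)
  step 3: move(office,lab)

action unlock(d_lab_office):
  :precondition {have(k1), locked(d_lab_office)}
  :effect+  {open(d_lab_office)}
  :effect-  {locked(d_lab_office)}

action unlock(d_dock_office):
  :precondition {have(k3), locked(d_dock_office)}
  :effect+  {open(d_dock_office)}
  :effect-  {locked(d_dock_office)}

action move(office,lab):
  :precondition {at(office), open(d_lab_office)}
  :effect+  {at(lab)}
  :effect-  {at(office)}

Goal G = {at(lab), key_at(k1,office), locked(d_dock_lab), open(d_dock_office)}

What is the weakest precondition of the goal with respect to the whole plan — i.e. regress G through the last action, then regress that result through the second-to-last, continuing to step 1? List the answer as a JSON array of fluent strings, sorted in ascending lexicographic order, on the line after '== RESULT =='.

Work backward from the goal:
  through step 3 (move(office,lab)): drop {at(lab)}, keep {key_at(k1,office), locked(d_dock_lab), open(d_dock_office)}, require {at(office), open(d_lab_office)}
    → {at(office), key_at(k1,office), locked(d_dock_lab), open(d_dock_office), open(d_lab_office)}
  through step 2 (unlock(d_dock_office)): drop {open(d_dock_office)}, keep {at(office), key_at(k1,office), locked(d_dock_lab), open(d_lab_office)}, require {have(k3), locked(d_dock_office)}
    → {at(office), have(k3), key_at(k1,office), locked(d_dock_lab), locked(d_dock_office), open(d_lab_office)}
  through step 1 (unlock(d_lab_office)): drop {open(d_lab_office)}, keep {at(office), have(k3), key_at(k1,office), locked(d_dock_lab), locked(d_dock_office)}, require {have(k1), locked(d_lab_office)}
    → {at(office), have(k1), have(k3), key_at(k1,office), locked(d_dock_lab), locked(d_dock_office), locked(d_lab_office)}

== RESULT ==
["at(office)", "have(k1)", "have(k3)", "key_at(k1,office)", "locked(d_dock_lab)", "locked(d_dock_office)", "locked(d_lab_office)"]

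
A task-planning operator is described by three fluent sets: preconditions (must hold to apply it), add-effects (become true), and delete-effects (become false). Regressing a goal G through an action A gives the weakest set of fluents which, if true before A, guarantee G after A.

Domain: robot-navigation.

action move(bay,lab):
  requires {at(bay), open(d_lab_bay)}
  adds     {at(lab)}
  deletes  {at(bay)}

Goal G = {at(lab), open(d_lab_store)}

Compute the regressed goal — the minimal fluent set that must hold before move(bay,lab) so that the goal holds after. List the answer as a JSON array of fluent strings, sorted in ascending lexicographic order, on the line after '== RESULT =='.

Regress:
  G ∩ del = {}  (empty — regression defined)
  G \ add = {at(lab), open(d_lab_store)} \ {at(lab)} = {open(d_lab_store)}
  ∪ pre   = {open(d_lab_store)} ∪ {at(bay), open(d_lab_bay)}
          = {at(bay), open(d_lab_bay), open(d_lab_store)}

== RESULT ==
["at(bay)", "open(d_lab_bay)", "open(d_lab_store)"]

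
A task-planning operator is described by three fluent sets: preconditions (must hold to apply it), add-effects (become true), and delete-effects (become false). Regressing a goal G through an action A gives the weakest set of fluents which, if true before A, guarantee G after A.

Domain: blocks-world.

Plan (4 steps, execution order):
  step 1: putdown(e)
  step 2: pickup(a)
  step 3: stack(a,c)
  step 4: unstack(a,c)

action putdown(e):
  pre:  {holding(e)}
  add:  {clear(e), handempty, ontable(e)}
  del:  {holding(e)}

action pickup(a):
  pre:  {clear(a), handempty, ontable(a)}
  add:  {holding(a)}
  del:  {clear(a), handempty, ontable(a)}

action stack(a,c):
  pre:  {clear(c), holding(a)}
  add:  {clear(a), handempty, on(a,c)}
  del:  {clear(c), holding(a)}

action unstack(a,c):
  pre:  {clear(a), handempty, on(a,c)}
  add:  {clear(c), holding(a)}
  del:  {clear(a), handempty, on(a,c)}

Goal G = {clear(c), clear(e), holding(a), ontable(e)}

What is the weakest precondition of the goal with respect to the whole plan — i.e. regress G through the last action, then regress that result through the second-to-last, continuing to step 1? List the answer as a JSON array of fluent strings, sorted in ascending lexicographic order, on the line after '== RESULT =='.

Regress step by step:
  through step 4 (unstack(a,c)): drop {clear(c), holding(a)}, keep {clear(e), ontable(e)}, require {clear(a), handempty, on(a,c)}
    → {clear(a), clear(e), handempty, on(a,c), ontable(e)}
  through step 3 (stack(a,c)): drop {clear(a), handempty, on(a,c)}, keep {clear(e), ontable(e)}, require {clear(c), holding(a)}
    → {clear(c), clear(e), holding(a), ontable(e)}
  through step 2 (pickup(a)): drop {holding(a)}, keep {clear(c), clear(e), ontable(e)}, require {clear(a), handempty, ontable(a)}
    → {clear(a), clear(c), clear(e), handempty, ontable(a), ontable(e)}
  through step 1 (putdown(e)): drop {clear(e), handempty, ontable(e)}, keep {clear(a), clear(c), ontable(a)}, require {holding(e)}
    → {clear(a), clear(c), holding(e), ontable(a)}

== RESULT ==
["clear(a)", "clear(c)", "holding(e)", "ontable(a)"]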